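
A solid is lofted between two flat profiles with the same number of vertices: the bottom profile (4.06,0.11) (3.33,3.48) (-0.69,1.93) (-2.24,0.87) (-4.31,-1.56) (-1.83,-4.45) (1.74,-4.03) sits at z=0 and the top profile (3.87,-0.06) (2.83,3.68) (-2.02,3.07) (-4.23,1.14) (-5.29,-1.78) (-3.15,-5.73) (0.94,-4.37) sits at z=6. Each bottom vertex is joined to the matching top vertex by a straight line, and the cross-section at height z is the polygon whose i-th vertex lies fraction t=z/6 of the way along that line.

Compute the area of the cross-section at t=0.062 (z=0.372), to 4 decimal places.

Area at t=0.062: 41.7518

Cross-section at t=0.062: each vertex is (1-t)·p0[i] + t·p1[i].
  v1: (1-0.062)·(4.06,0.11) + 0.062·(3.87,-0.06) = (4.0482,0.0995)
  v2: (1-0.062)·(3.33,3.48) + 0.062·(2.83,3.68) = (3.2990,3.4924)
  v3: (1-0.062)·(-0.69,1.93) + 0.062·(-2.02,3.07) = (-0.7725,2.0007)
  v4: (1-0.062)·(-2.24,0.87) + 0.062·(-4.23,1.14) = (-2.3634,0.8867)
  v5: (1-0.062)·(-4.31,-1.56) + 0.062·(-5.29,-1.78) = (-4.3708,-1.5736)
  v6: (1-0.062)·(-1.83,-4.45) + 0.062·(-3.15,-5.73) = (-1.9118,-4.5294)
  v7: (1-0.062)·(1.74,-4.03) + 0.062·(0.94,-4.37) = (1.6904,-4.0511)
Shoelace sum Σ(x_i·y_{i+1} − x_{i+1}·y_i):
  i=1: 4.0482·3.4924 − 3.2990·0.0995 = +13.8099 (running +13.8099)
  i=2: 3.2990·2.0007 − -0.7725·3.4924 = +9.2980 (running +23.1079)
  i=3: -0.7725·0.8867 − -2.3634·2.0007 = +4.0434 (running +27.1513)
  i=4: -2.3634·-1.5736 − -4.3708·0.8867 = +7.5948 (running +34.7461)
  i=5: -4.3708·-4.5294 − -1.9118·-1.5736 = +16.7882 (running +51.5343)
  i=6: -1.9118·-4.0511 − 1.6904·-4.5294 = +15.4014 (running +66.9357)
  i=7: 1.6904·0.0995 − 4.0482·-4.0511 = +16.5678 (running +83.5035)
Area = |Σ|/2 = |83.5035|/2 = 41.7518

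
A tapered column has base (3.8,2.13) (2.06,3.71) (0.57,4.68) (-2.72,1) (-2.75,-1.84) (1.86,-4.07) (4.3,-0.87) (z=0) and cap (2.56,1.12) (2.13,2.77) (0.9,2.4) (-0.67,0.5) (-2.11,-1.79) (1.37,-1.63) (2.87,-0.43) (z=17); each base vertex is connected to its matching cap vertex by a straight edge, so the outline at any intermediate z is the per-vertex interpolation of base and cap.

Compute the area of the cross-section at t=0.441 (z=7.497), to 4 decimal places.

Cross-section at t=0.441: each vertex is (1-t)·p0[i] + t·p1[i].
  v1: (1-0.441)·(3.8,2.13) + 0.441·(2.56,1.12) = (3.2532,1.6846)
  v2: (1-0.441)·(2.06,3.71) + 0.441·(2.13,2.77) = (2.0909,3.2955)
  v3: (1-0.441)·(0.57,4.68) + 0.441·(0.9,2.4) = (0.7155,3.6745)
  v4: (1-0.441)·(-2.72,1) + 0.441·(-0.67,0.5) = (-1.8159,0.7795)
  v5: (1-0.441)·(-2.75,-1.84) + 0.441·(-2.11,-1.79) = (-2.4678,-1.8179)
  v6: (1-0.441)·(1.86,-4.07) + 0.441·(1.37,-1.63) = (1.6439,-2.9940)
  v7: (1-0.441)·(4.3,-0.87) + 0.441·(2.87,-0.43) = (3.6694,-0.6760)
Shoelace sum Σ(x_i·y_{i+1} − x_{i+1}·y_i):
  i=1: 3.2532·3.2955 − 2.0909·1.6846 = +7.1984 (running +7.1984)
  i=2: 2.0909·3.6745 − 0.7155·3.2955 = +5.3249 (running +12.5233)
  i=3: 0.7155·0.7795 − -1.8159·3.6745 = +7.2305 (running +19.7538)
  i=4: -1.8159·-1.8179 − -2.4678·0.7795 = +5.2249 (running +24.9788)
  i=5: -2.4678·-2.9940 − 1.6439·-1.8179 = +10.3769 (running +35.3557)
  i=6: 1.6439·-0.6760 − 3.6694·-2.9940 = +9.8747 (running +45.2304)
  i=7: 3.6694·1.6846 − 3.2532·-0.6760 = +8.3804 (running +53.6108)
Area = |Σ|/2 = |53.6108|/2 = 26.8054

Area at t=0.441: 26.8054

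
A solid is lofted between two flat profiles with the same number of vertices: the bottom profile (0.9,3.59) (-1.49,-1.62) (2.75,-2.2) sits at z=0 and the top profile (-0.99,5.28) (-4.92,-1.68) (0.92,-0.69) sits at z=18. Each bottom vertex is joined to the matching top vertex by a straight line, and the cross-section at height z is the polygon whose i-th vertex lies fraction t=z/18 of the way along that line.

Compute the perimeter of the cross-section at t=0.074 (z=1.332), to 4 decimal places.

Cross-section at t=0.074: each vertex is (1-t)·p0[i] + t·p1[i].
  v1: (1-0.074)·(0.9,3.59) + 0.074·(-0.99,5.28) = (0.7601,3.7151)
  v2: (1-0.074)·(-1.49,-1.62) + 0.074·(-4.92,-1.68) = (-1.7438,-1.6244)
  v3: (1-0.074)·(2.75,-2.2) + 0.074·(0.92,-0.69) = (2.6146,-2.0883)
Perimeter = Σ |v_{i+1} − v_i|:
  edge 1→2: √(-2.5040² + -5.3395²) = 5.8975 (running 5.8975)
  edge 2→3: √(4.3584² + -0.4638²) = 4.3830 (running 10.2805)
  edge 3→1: √(-1.8544² + 5.8033²) = 6.0924 (running 16.3729)
Perimeter = 16.3729

Perimeter at t=0.074: 16.3729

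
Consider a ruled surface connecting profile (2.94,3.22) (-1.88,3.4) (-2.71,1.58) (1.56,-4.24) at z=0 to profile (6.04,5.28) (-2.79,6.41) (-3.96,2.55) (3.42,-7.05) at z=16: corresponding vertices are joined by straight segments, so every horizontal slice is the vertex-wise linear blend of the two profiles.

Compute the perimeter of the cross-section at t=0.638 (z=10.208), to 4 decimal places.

Cross-section at t=0.638: each vertex is (1-t)·p0[i] + t·p1[i].
  v1: (1-0.638)·(2.94,3.22) + 0.638·(6.04,5.28) = (4.9178,4.5343)
  v2: (1-0.638)·(-1.88,3.4) + 0.638·(-2.79,6.41) = (-2.4606,5.3204)
  v3: (1-0.638)·(-2.71,1.58) + 0.638·(-3.96,2.55) = (-3.5075,2.1989)
  v4: (1-0.638)·(1.56,-4.24) + 0.638·(3.42,-7.05) = (2.7467,-6.0328)
Perimeter = Σ |v_{i+1} − v_i|:
  edge 1→2: √(-7.3784² + 0.7861²) = 7.4201 (running 7.4201)
  edge 2→3: √(-1.0469² + -3.1215²) = 3.2924 (running 10.7125)
  edge 3→4: √(6.2542² + -8.2316²) = 10.3380 (running 21.0506)
  edge 4→1: √(2.1711² + 10.5671²) = 10.7878 (running 31.8384)
Perimeter = 31.8384

Perimeter at t=0.638: 31.8384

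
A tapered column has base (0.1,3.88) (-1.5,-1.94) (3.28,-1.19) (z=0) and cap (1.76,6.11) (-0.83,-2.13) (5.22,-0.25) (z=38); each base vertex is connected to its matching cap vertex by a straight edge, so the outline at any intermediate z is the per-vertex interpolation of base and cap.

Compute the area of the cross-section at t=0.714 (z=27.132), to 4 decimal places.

Cross-section at t=0.714: each vertex is (1-t)·p0[i] + t·p1[i].
  v1: (1-0.714)·(0.1,3.88) + 0.714·(1.76,6.11) = (1.2852,5.4722)
  v2: (1-0.714)·(-1.5,-1.94) + 0.714·(-0.83,-2.13) = (-1.0216,-2.0757)
  v3: (1-0.714)·(3.28,-1.19) + 0.714·(5.22,-0.25) = (4.6652,-0.5188)
Shoelace sum Σ(x_i·y_{i+1} − x_{i+1}·y_i):
  i=1: 1.2852·-2.0757 − -1.0216·5.4722 = +2.9228 (running +2.9228)
  i=2: -1.0216·-0.5188 − 4.6652·-2.0757 = +10.2133 (running +13.1362)
  i=3: 4.6652·5.4722 − 1.2852·-0.5188 = +26.1956 (running +39.3318)
Area = |Σ|/2 = |39.3318|/2 = 19.6659

Area at t=0.714: 19.6659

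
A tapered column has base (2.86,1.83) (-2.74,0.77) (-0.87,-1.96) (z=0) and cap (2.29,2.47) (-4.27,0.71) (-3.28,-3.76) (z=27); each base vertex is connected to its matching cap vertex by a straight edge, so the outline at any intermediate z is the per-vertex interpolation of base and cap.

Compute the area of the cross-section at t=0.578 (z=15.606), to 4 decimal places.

Area at t=0.578: 12.4934

Cross-section at t=0.578: each vertex is (1-t)·p0[i] + t·p1[i].
  v1: (1-0.578)·(2.86,1.83) + 0.578·(2.29,2.47) = (2.5305,2.1999)
  v2: (1-0.578)·(-2.74,0.77) + 0.578·(-4.27,0.71) = (-3.6243,0.7353)
  v3: (1-0.578)·(-0.87,-1.96) + 0.578·(-3.28,-3.76) = (-2.2630,-3.0004)
Shoelace sum Σ(x_i·y_{i+1} − x_{i+1}·y_i):
  i=1: 2.5305·0.7353 − -3.6243·2.1999 = +9.8340 (running +9.8340)
  i=2: -3.6243·-3.0004 − -2.2630·0.7353 = +12.5385 (running +22.3725)
  i=3: -2.2630·2.1999 − 2.5305·-3.0004 = +2.6143 (running +24.9868)
Area = |Σ|/2 = |24.9868|/2 = 12.4934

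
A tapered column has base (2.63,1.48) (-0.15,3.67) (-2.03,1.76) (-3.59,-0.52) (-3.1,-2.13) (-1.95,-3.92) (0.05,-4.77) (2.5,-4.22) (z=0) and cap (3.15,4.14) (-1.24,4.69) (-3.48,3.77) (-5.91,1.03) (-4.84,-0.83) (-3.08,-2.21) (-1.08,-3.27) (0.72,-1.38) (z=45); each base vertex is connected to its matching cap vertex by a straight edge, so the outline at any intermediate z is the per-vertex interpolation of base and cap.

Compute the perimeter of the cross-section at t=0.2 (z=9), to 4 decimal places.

Cross-section at t=0.2: each vertex is (1-t)·p0[i] + t·p1[i].
  v1: (1-0.2)·(2.63,1.48) + 0.2·(3.15,4.14) = (2.7340,2.0120)
  v2: (1-0.2)·(-0.15,3.67) + 0.2·(-1.24,4.69) = (-0.3680,3.8740)
  v3: (1-0.2)·(-2.03,1.76) + 0.2·(-3.48,3.77) = (-2.3200,2.1620)
  v4: (1-0.2)·(-3.59,-0.52) + 0.2·(-5.91,1.03) = (-4.0540,-0.2100)
  v5: (1-0.2)·(-3.1,-2.13) + 0.2·(-4.84,-0.83) = (-3.4480,-1.8700)
  v6: (1-0.2)·(-1.95,-3.92) + 0.2·(-3.08,-2.21) = (-2.1760,-3.5780)
  v7: (1-0.2)·(0.05,-4.77) + 0.2·(-1.08,-3.27) = (-0.1760,-4.4700)
  v8: (1-0.2)·(2.5,-4.22) + 0.2·(0.72,-1.38) = (2.1440,-3.6520)
Perimeter = Σ |v_{i+1} − v_i|:
  edge 1→2: √(-3.1020² + 1.8620²) = 3.6179 (running 3.6179)
  edge 2→3: √(-1.9520² + -1.7120²) = 2.5964 (running 6.2143)
  edge 3→4: √(-1.7340² + -2.3720²) = 2.9382 (running 9.1525)
  edge 4→5: √(0.6060² + -1.6600²) = 1.7672 (running 10.9197)
  edge 5→6: √(1.2720² + -1.7080²) = 2.1296 (running 13.0493)
  edge 6→7: √(2.0000² + -0.8920²) = 2.1899 (running 15.2392)
  edge 7→8: √(2.3200² + 0.8180²) = 2.4600 (running 17.6992)
  edge 8→1: √(0.5900² + 5.6640²) = 5.6946 (running 23.3938)
Perimeter = 23.3938

Perimeter at t=0.2: 23.3938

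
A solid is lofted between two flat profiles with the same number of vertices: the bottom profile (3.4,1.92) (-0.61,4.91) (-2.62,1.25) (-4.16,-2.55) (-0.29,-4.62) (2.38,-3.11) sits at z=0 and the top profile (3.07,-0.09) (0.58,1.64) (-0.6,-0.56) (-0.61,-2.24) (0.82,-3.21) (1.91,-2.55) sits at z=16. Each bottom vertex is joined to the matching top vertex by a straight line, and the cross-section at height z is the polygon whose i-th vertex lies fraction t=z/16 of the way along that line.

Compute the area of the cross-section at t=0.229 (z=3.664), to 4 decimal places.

Area at t=0.229: 34.2806

Cross-section at t=0.229: each vertex is (1-t)·p0[i] + t·p1[i].
  v1: (1-0.229)·(3.4,1.92) + 0.229·(3.07,-0.09) = (3.3244,1.4597)
  v2: (1-0.229)·(-0.61,4.91) + 0.229·(0.58,1.64) = (-0.3375,4.1612)
  v3: (1-0.229)·(-2.62,1.25) + 0.229·(-0.6,-0.56) = (-2.1574,0.8355)
  v4: (1-0.229)·(-4.16,-2.55) + 0.229·(-0.61,-2.24) = (-3.3470,-2.4790)
  v5: (1-0.229)·(-0.29,-4.62) + 0.229·(0.82,-3.21) = (-0.0358,-4.2971)
  v6: (1-0.229)·(2.38,-3.11) + 0.229·(1.91,-2.55) = (2.2724,-2.9818)
Shoelace sum Σ(x_i·y_{i+1} − x_{i+1}·y_i):
  i=1: 3.3244·4.1612 − -0.3375·1.4597 = +14.3262 (running +14.3262)
  i=2: -0.3375·0.8355 − -2.1574·4.1612 = +8.6954 (running +23.0216)
  i=3: -2.1574·-2.4790 − -3.3470·0.8355 = +8.1448 (running +31.1663)
  i=4: -3.3470·-4.2971 − -0.0358·-2.4790 = +14.2939 (running +45.4602)
  i=5: -0.0358·-2.9818 − 2.2724·-4.2971 = +9.8714 (running +55.3316)
  i=6: 2.2724·1.4597 − 3.3244·-2.9818 = +13.2297 (running +68.5613)
Area = |Σ|/2 = |68.5613|/2 = 34.2806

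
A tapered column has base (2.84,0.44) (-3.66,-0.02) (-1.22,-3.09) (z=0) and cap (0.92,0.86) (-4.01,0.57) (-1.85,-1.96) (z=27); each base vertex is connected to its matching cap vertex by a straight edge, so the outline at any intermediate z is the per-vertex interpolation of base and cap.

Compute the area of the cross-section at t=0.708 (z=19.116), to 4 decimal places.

Area at t=0.708: 7.6219

Cross-section at t=0.708: each vertex is (1-t)·p0[i] + t·p1[i].
  v1: (1-0.708)·(2.84,0.44) + 0.708·(0.92,0.86) = (1.4806,0.7374)
  v2: (1-0.708)·(-3.66,-0.02) + 0.708·(-4.01,0.57) = (-3.9078,0.3977)
  v3: (1-0.708)·(-1.22,-3.09) + 0.708·(-1.85,-1.96) = (-1.6660,-2.2900)
Shoelace sum Σ(x_i·y_{i+1} − x_{i+1}·y_i):
  i=1: 1.4806·0.3977 − -3.9078·0.7374 = +3.4703 (running +3.4703)
  i=2: -3.9078·-2.2900 − -1.6660·0.3977 = +9.6113 (running +13.0817)
  i=3: -1.6660·0.7374 − 1.4806·-2.2900 = +2.1621 (running +15.2438)
Area = |Σ|/2 = |15.2438|/2 = 7.6219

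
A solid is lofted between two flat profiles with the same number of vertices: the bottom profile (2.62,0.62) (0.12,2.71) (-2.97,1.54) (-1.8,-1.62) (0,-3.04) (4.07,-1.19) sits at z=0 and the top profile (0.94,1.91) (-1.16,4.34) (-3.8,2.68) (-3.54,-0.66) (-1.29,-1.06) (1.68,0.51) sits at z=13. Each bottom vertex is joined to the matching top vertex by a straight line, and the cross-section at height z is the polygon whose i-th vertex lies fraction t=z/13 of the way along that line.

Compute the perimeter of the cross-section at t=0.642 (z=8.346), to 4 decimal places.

Perimeter at t=0.642: 17.5354

Cross-section at t=0.642: each vertex is (1-t)·p0[i] + t·p1[i].
  v1: (1-0.642)·(2.62,0.62) + 0.642·(0.94,1.91) = (1.5414,1.4482)
  v2: (1-0.642)·(0.12,2.71) + 0.642·(-1.16,4.34) = (-0.7018,3.7565)
  v3: (1-0.642)·(-2.97,1.54) + 0.642·(-3.8,2.68) = (-3.5029,2.2719)
  v4: (1-0.642)·(-1.8,-1.62) + 0.642·(-3.54,-0.66) = (-2.9171,-1.0037)
  v5: (1-0.642)·(0,-3.04) + 0.642·(-1.29,-1.06) = (-0.8282,-1.7688)
  v6: (1-0.642)·(4.07,-1.19) + 0.642·(1.68,0.51) = (2.5356,-0.0986)
Perimeter = Σ |v_{i+1} − v_i|:
  edge 1→2: √(-2.2432² + 2.3083²) = 3.2187 (running 3.2187)
  edge 2→3: √(-2.8011² + -1.4846²) = 3.1702 (running 6.3889)
  edge 3→4: √(0.5858² + -3.2756²) = 3.3275 (running 9.7164)
  edge 4→5: √(2.0889² + -0.7652²) = 2.2246 (running 11.9411)
  edge 5→6: √(3.3638² + 1.6702²) = 3.7556 (running 15.6967)
  edge 6→1: √(-0.9942² + 1.5468²) = 1.8387 (running 17.5354)
Perimeter = 17.5354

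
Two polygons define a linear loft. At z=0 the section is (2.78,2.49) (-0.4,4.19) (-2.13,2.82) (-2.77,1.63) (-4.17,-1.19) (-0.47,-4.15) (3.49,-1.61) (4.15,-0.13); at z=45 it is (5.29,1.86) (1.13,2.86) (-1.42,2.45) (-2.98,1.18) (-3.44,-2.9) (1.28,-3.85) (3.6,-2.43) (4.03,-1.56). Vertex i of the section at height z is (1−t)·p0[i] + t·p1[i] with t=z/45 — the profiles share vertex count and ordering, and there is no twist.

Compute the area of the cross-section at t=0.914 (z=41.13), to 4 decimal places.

Area at t=0.914: 42.6845

Cross-section at t=0.914: each vertex is (1-t)·p0[i] + t·p1[i].
  v1: (1-0.914)·(2.78,2.49) + 0.914·(5.29,1.86) = (5.0741,1.9142)
  v2: (1-0.914)·(-0.4,4.19) + 0.914·(1.13,2.86) = (0.9984,2.9744)
  v3: (1-0.914)·(-2.13,2.82) + 0.914·(-1.42,2.45) = (-1.4811,2.4818)
  v4: (1-0.914)·(-2.77,1.63) + 0.914·(-2.98,1.18) = (-2.9619,1.2187)
  v5: (1-0.914)·(-4.17,-1.19) + 0.914·(-3.44,-2.9) = (-3.5028,-2.7529)
  v6: (1-0.914)·(-0.47,-4.15) + 0.914·(1.28,-3.85) = (1.1295,-3.8758)
  v7: (1-0.914)·(3.49,-1.61) + 0.914·(3.6,-2.43) = (3.5905,-2.3595)
  v8: (1-0.914)·(4.15,-0.13) + 0.914·(4.03,-1.56) = (4.0403,-1.4370)
Shoelace sum Σ(x_i·y_{i+1} − x_{i+1}·y_i):
  i=1: 5.0741·2.9744 − 0.9984·1.9142 = +13.1813 (running +13.1813)
  i=2: 0.9984·2.4818 − -1.4811·2.9744 = +6.8831 (running +20.0644)
  i=3: -1.4811·1.2187 − -2.9619·2.4818 = +5.5460 (running +25.6104)
  i=4: -2.9619·-2.7529 − -3.5028·1.2187 = +12.4229 (running +38.0333)
  i=5: -3.5028·-3.8758 − 1.1295·-2.7529 = +16.6855 (running +54.7188)
  i=6: 1.1295·-2.3595 − 3.5905·-3.8758 = +11.2512 (running +65.9700)
  i=7: 3.5905·-1.4370 − 4.0403·-2.3595 = +4.3734 (running +70.3434)
  i=8: 4.0403·1.9142 − 5.0741·-1.4370 = +15.0255 (running +85.3689)
Area = |Σ|/2 = |85.3689|/2 = 42.6845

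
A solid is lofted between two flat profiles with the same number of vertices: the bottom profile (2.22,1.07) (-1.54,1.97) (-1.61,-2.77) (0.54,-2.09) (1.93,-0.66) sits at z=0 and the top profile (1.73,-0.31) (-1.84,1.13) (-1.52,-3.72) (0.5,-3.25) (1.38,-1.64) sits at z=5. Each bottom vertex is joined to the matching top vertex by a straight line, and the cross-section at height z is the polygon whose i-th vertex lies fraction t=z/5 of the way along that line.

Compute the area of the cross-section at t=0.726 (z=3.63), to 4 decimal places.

Area at t=0.726: 11.7917

Cross-section at t=0.726: each vertex is (1-t)·p0[i] + t·p1[i].
  v1: (1-0.726)·(2.22,1.07) + 0.726·(1.73,-0.31) = (1.8643,0.0681)
  v2: (1-0.726)·(-1.54,1.97) + 0.726·(-1.84,1.13) = (-1.7578,1.3602)
  v3: (1-0.726)·(-1.61,-2.77) + 0.726·(-1.52,-3.72) = (-1.5447,-3.4597)
  v4: (1-0.726)·(0.54,-2.09) + 0.726·(0.5,-3.25) = (0.5110,-2.9322)
  v5: (1-0.726)·(1.93,-0.66) + 0.726·(1.38,-1.64) = (1.5307,-1.3715)
Shoelace sum Σ(x_i·y_{i+1} − x_{i+1}·y_i):
  i=1: 1.8643·1.3602 − -1.7578·0.0681 = +2.6554 (running +2.6554)
  i=2: -1.7578·-3.4597 − -1.5447·1.3602 = +8.1824 (running +10.8379)
  i=3: -1.5447·-2.9322 − 0.5110·-3.4597 = +6.2970 (running +17.1348)
  i=4: 0.5110·-1.3715 − 1.5307·-2.9322 = +3.7875 (running +20.9223)
  i=5: 1.5307·0.0681 − 1.8643·-1.3715 = +2.6611 (running +23.5834)
Area = |Σ|/2 = |23.5834|/2 = 11.7917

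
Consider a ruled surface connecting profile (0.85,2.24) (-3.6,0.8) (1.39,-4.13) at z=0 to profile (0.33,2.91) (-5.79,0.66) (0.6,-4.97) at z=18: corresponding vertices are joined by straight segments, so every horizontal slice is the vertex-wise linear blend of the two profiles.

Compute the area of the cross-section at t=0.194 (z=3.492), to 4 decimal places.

Area at t=0.194: 16.2938

Cross-section at t=0.194: each vertex is (1-t)·p0[i] + t·p1[i].
  v1: (1-0.194)·(0.85,2.24) + 0.194·(0.33,2.91) = (0.7491,2.3700)
  v2: (1-0.194)·(-3.6,0.8) + 0.194·(-5.79,0.66) = (-4.0249,0.7728)
  v3: (1-0.194)·(1.39,-4.13) + 0.194·(0.6,-4.97) = (1.2367,-4.2930)
Shoelace sum Σ(x_i·y_{i+1} − x_{i+1}·y_i):
  i=1: 0.7491·0.7728 − -4.0249·2.3700 = +10.1178 (running +10.1178)
  i=2: -4.0249·-4.2930 − 1.2367·0.7728 = +16.3228 (running +26.4405)
  i=3: 1.2367·2.3700 − 0.7491·-4.2930 = +6.1470 (running +32.5875)
Area = |Σ|/2 = |32.5875|/2 = 16.2938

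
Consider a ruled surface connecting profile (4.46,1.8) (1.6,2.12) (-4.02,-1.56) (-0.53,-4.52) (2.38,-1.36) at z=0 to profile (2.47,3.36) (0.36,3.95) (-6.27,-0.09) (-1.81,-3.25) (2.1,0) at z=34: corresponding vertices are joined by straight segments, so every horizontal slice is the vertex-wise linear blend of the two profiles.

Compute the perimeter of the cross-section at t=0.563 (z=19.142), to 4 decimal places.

Cross-section at t=0.563: each vertex is (1-t)·p0[i] + t·p1[i].
  v1: (1-0.563)·(4.46,1.8) + 0.563·(2.47,3.36) = (3.3396,2.6783)
  v2: (1-0.563)·(1.6,2.12) + 0.563·(0.36,3.95) = (0.9019,3.1503)
  v3: (1-0.563)·(-4.02,-1.56) + 0.563·(-6.27,-0.09) = (-5.2867,-0.7324)
  v4: (1-0.563)·(-0.53,-4.52) + 0.563·(-1.81,-3.25) = (-1.2506,-3.8050)
  v5: (1-0.563)·(2.38,-1.36) + 0.563·(2.1,0) = (2.2224,-0.5943)
Perimeter = Σ |v_{i+1} − v_i|:
  edge 1→2: √(-2.4377² + 0.4720²) = 2.4830 (running 2.4830)
  edge 2→3: √(-6.1886² + -3.8827²) = 7.3058 (running 9.7888)
  edge 3→4: √(4.0361² + -3.0726²) = 5.0726 (running 14.8614)
  edge 4→5: √(3.4730² + 3.2107²) = 4.7297 (running 19.5911)
  edge 5→1: √(1.1173² + 3.2726²) = 3.4581 (running 23.0492)
Perimeter = 23.0492

Perimeter at t=0.563: 23.0492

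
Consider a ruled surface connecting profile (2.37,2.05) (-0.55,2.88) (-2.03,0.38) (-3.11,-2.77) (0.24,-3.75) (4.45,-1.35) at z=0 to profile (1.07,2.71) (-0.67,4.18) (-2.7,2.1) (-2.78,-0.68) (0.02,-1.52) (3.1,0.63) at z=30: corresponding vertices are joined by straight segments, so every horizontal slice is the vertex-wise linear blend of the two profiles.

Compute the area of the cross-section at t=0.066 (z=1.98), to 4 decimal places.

Area at t=0.066: 29.9369

Cross-section at t=0.066: each vertex is (1-t)·p0[i] + t·p1[i].
  v1: (1-0.066)·(2.37,2.05) + 0.066·(1.07,2.71) = (2.2842,2.0936)
  v2: (1-0.066)·(-0.55,2.88) + 0.066·(-0.67,4.18) = (-0.5579,2.9658)
  v3: (1-0.066)·(-2.03,0.38) + 0.066·(-2.7,2.1) = (-2.0742,0.4935)
  v4: (1-0.066)·(-3.11,-2.77) + 0.066·(-2.78,-0.68) = (-3.0882,-2.6321)
  v5: (1-0.066)·(0.24,-3.75) + 0.066·(0.02,-1.52) = (0.2255,-3.6028)
  v6: (1-0.066)·(4.45,-1.35) + 0.066·(3.1,0.63) = (4.3609,-1.2193)
Shoelace sum Σ(x_i·y_{i+1} − x_{i+1}·y_i):
  i=1: 2.2842·2.9658 − -0.5579·2.0936 = +7.9425 (running +7.9425)
  i=2: -0.5579·0.4935 − -2.0742·2.9658 = +5.8764 (running +13.8189)
  i=3: -2.0742·-2.6321 − -3.0882·0.4935 = +6.9836 (running +20.8025)
  i=4: -3.0882·-3.6028 − 0.2255·-2.6321 = +11.7198 (running +32.5222)
  i=5: 0.2255·-1.2193 − 4.3609·-3.6028 = +15.4366 (running +47.9588)
  i=6: 4.3609·2.0936 − 2.2842·-1.2193 = +11.9150 (running +59.8738)
Area = |Σ|/2 = |59.8738|/2 = 29.9369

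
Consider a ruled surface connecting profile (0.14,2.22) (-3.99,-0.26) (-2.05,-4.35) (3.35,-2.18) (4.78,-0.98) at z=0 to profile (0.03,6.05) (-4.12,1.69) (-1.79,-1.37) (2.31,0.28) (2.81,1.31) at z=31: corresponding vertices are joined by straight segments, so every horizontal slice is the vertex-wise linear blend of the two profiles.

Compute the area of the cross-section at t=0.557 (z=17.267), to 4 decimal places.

Area at t=0.557: 29.5293

Cross-section at t=0.557: each vertex is (1-t)·p0[i] + t·p1[i].
  v1: (1-0.557)·(0.14,2.22) + 0.557·(0.03,6.05) = (0.0787,4.3533)
  v2: (1-0.557)·(-3.99,-0.26) + 0.557·(-4.12,1.69) = (-4.0624,0.8262)
  v3: (1-0.557)·(-2.05,-4.35) + 0.557·(-1.79,-1.37) = (-1.9052,-2.6901)
  v4: (1-0.557)·(3.35,-2.18) + 0.557·(2.31,0.28) = (2.7707,-0.8098)
  v5: (1-0.557)·(4.78,-0.98) + 0.557·(2.81,1.31) = (3.6827,0.2955)
Shoelace sum Σ(x_i·y_{i+1} − x_{i+1}·y_i):
  i=1: 0.0787·0.8262 − -4.0624·4.3533 = +17.7500 (running +17.7500)
  i=2: -4.0624·-2.6901 − -1.9052·0.8262 = +12.5024 (running +30.2524)
  i=3: -1.9052·-0.8098 − 2.7707·-2.6901 = +8.9964 (running +39.2488)
  i=4: 2.7707·0.2955 − 3.6827·-0.8098 = +3.8010 (running +43.0498)
  i=5: 3.6827·4.3533 − 0.0787·0.2955 = +16.0087 (running +59.0585)
Area = |Σ|/2 = |59.0585|/2 = 29.5293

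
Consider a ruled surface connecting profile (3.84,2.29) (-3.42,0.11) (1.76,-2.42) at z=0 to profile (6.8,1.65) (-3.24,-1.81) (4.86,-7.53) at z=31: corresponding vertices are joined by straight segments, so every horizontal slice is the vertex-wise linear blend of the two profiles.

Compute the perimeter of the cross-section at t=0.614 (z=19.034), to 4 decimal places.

Perimeter at t=0.614: 25.4541

Cross-section at t=0.614: each vertex is (1-t)·p0[i] + t·p1[i].
  v1: (1-0.614)·(3.84,2.29) + 0.614·(6.8,1.65) = (5.6574,1.8970)
  v2: (1-0.614)·(-3.42,0.11) + 0.614·(-3.24,-1.81) = (-3.3095,-1.0689)
  v3: (1-0.614)·(1.76,-2.42) + 0.614·(4.86,-7.53) = (3.6634,-5.5575)
Perimeter = Σ |v_{i+1} − v_i|:
  edge 1→2: √(-8.9669² + -2.9659²) = 9.4447 (running 9.4447)
  edge 2→3: √(6.9729² + -4.4887²) = 8.2927 (running 17.7374)
  edge 3→1: √(1.9940² + 7.4546²) = 7.7167 (running 25.4541)
Perimeter = 25.4541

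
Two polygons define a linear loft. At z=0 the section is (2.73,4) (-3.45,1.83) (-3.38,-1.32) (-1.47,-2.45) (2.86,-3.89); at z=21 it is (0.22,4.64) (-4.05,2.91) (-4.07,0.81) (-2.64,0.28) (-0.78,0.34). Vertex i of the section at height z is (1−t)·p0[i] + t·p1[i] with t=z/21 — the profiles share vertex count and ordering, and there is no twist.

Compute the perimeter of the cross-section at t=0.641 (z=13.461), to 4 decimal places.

Perimeter at t=0.641: 17.9558

Cross-section at t=0.641: each vertex is (1-t)·p0[i] + t·p1[i].
  v1: (1-0.641)·(2.73,4) + 0.641·(0.22,4.64) = (1.1211,4.4102)
  v2: (1-0.641)·(-3.45,1.83) + 0.641·(-4.05,2.91) = (-3.8346,2.5223)
  v3: (1-0.641)·(-3.38,-1.32) + 0.641·(-4.07,0.81) = (-3.8223,0.0453)
  v4: (1-0.641)·(-1.47,-2.45) + 0.641·(-2.64,0.28) = (-2.2200,-0.7001)
  v5: (1-0.641)·(2.86,-3.89) + 0.641·(-0.78,0.34) = (0.5268,-1.1786)
Perimeter = Σ |v_{i+1} − v_i|:
  edge 1→2: √(-4.9557² + -1.8880²) = 5.3031 (running 5.3031)
  edge 2→3: √(0.0123² + -2.4770²) = 2.4770 (running 7.7801)
  edge 3→4: √(1.6023² + -0.7454²) = 1.7672 (running 9.5473)
  edge 4→5: √(2.7467² + -0.4785²) = 2.7881 (running 12.3354)
  edge 5→1: √(0.5943² + 5.5888²) = 5.6203 (running 17.9558)
Perimeter = 17.9558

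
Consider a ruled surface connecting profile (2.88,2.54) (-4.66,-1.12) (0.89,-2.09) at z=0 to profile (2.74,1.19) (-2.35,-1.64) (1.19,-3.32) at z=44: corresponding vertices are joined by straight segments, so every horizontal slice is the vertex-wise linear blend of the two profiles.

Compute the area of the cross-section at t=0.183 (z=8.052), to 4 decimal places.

Cross-section at t=0.183: each vertex is (1-t)·p0[i] + t·p1[i].
  v1: (1-0.183)·(2.88,2.54) + 0.183·(2.74,1.19) = (2.8544,2.2929)
  v2: (1-0.183)·(-4.66,-1.12) + 0.183·(-2.35,-1.64) = (-4.2373,-1.2152)
  v3: (1-0.183)·(0.89,-2.09) + 0.183·(1.19,-3.32) = (0.9449,-2.3151)
Shoelace sum Σ(x_i·y_{i+1} − x_{i+1}·y_i):
  i=1: 2.8544·-1.2152 − -4.2373·2.2929 = +6.2473 (running +6.2473)
  i=2: -4.2373·-2.3151 − 0.9449·-1.2152 = +10.9579 (running +17.2052)
  i=3: 0.9449·2.2929 − 2.8544·-2.3151 = +8.7748 (running +25.9799)
Area = |Σ|/2 = |25.9799|/2 = 12.9900

Area at t=0.183: 12.9900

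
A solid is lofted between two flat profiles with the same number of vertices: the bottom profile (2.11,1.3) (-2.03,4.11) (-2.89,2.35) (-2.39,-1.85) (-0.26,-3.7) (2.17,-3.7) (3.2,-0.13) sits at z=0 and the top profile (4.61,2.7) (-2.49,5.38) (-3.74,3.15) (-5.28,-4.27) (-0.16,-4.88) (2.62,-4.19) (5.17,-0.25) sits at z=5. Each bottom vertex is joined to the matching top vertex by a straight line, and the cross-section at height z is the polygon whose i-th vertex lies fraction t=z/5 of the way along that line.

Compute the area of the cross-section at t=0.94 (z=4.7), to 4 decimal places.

Area at t=0.94: 72.4016

Cross-section at t=0.94: each vertex is (1-t)·p0[i] + t·p1[i].
  v1: (1-0.94)·(2.11,1.3) + 0.94·(4.61,2.7) = (4.4600,2.6160)
  v2: (1-0.94)·(-2.03,4.11) + 0.94·(-2.49,5.38) = (-2.4624,5.3038)
  v3: (1-0.94)·(-2.89,2.35) + 0.94·(-3.74,3.15) = (-3.6890,3.1020)
  v4: (1-0.94)·(-2.39,-1.85) + 0.94·(-5.28,-4.27) = (-5.1066,-4.1248)
  v5: (1-0.94)·(-0.26,-3.7) + 0.94·(-0.16,-4.88) = (-0.1660,-4.8092)
  v6: (1-0.94)·(2.17,-3.7) + 0.94·(2.62,-4.19) = (2.5930,-4.1606)
  v7: (1-0.94)·(3.2,-0.13) + 0.94·(5.17,-0.25) = (5.0518,-0.2428)
Shoelace sum Σ(x_i·y_{i+1} − x_{i+1}·y_i):
  i=1: 4.4600·5.3038 − -2.4624·2.6160 = +30.0966 (running +30.0966)
  i=2: -2.4624·3.1020 − -3.6890·5.3038 = +11.9274 (running +42.0239)
  i=3: -3.6890·-4.1248 − -5.1066·3.1020 = +31.0571 (running +73.0810)
  i=4: -5.1066·-4.8092 − -0.1660·-4.1248 = +23.8739 (running +96.9549)
  i=5: -0.1660·-4.1606 − 2.5930·-4.8092 = +13.1609 (running +110.1159)
  i=6: 2.5930·-0.2428 − 5.0518·-4.1606 = +20.3889 (running +130.5048)
  i=7: 5.0518·2.6160 − 4.4600·-0.2428 = +14.2984 (running +144.8032)
Area = |Σ|/2 = |144.8032|/2 = 72.4016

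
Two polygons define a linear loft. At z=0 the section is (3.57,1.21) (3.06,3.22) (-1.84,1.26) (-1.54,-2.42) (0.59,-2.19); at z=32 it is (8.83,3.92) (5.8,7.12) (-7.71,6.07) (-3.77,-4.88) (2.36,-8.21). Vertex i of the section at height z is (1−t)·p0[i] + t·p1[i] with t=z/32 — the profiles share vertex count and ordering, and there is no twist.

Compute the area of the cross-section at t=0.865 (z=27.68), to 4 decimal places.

Cross-section at t=0.865: each vertex is (1-t)·p0[i] + t·p1[i].
  v1: (1-0.865)·(3.57,1.21) + 0.865·(8.83,3.92) = (8.1199,3.5541)
  v2: (1-0.865)·(3.06,3.22) + 0.865·(5.8,7.12) = (5.4301,6.5935)
  v3: (1-0.865)·(-1.84,1.26) + 0.865·(-7.71,6.07) = (-6.9176,5.4207)
  v4: (1-0.865)·(-1.54,-2.42) + 0.865·(-3.77,-4.88) = (-3.4689,-4.5479)
  v5: (1-0.865)·(0.59,-2.19) + 0.865·(2.36,-8.21) = (2.1210,-7.3973)
Shoelace sum Σ(x_i·y_{i+1} − x_{i+1}·y_i):
  i=1: 8.1199·6.5935 − 5.4301·3.5541 = +34.2392 (running +34.2392)
  i=2: 5.4301·5.4207 − -6.9176·6.5935 = +75.0455 (running +109.2847)
  i=3: -6.9176·-4.5479 − -3.4689·5.4207 = +50.2643 (running +159.5490)
  i=4: -3.4689·-7.3973 − 2.1210·-4.5479 = +35.3072 (running +194.8562)
  i=5: 2.1210·3.5541 − 8.1199·-7.3973 = +67.6039 (running +262.4601)
Area = |Σ|/2 = |262.4601|/2 = 131.2300

Area at t=0.865: 131.2300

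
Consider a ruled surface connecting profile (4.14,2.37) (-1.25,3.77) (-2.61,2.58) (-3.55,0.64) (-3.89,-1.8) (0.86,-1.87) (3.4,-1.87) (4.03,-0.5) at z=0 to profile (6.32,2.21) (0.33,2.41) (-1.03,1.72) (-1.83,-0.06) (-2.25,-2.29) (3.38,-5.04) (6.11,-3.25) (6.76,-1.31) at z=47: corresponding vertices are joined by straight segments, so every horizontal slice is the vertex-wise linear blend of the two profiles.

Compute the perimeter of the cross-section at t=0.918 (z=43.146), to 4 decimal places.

Cross-section at t=0.918: each vertex is (1-t)·p0[i] + t·p1[i].
  v1: (1-0.918)·(4.14,2.37) + 0.918·(6.32,2.21) = (6.1412,2.2231)
  v2: (1-0.918)·(-1.25,3.77) + 0.918·(0.33,2.41) = (0.2004,2.5215)
  v3: (1-0.918)·(-2.61,2.58) + 0.918·(-1.03,1.72) = (-1.1596,1.7905)
  v4: (1-0.918)·(-3.55,0.64) + 0.918·(-1.83,-0.06) = (-1.9710,-0.0026)
  v5: (1-0.918)·(-3.89,-1.8) + 0.918·(-2.25,-2.29) = (-2.3845,-2.2498)
  v6: (1-0.918)·(0.86,-1.87) + 0.918·(3.38,-5.04) = (3.1734,-4.7801)
  v7: (1-0.918)·(3.4,-1.87) + 0.918·(6.11,-3.25) = (5.8878,-3.1368)
  v8: (1-0.918)·(4.03,-0.5) + 0.918·(6.76,-1.31) = (6.5361,-1.2436)
Perimeter = Σ |v_{i+1} − v_i|:
  edge 1→2: √(-5.9408² + 0.2984²) = 5.9483 (running 5.9483)
  edge 2→3: √(-1.3600² + -0.7310²) = 1.5440 (running 7.4923)
  edge 3→4: √(-0.8115² + -1.7931²) = 1.9682 (running 9.4605)
  edge 4→5: √(-0.4134² + -2.2472²) = 2.2849 (running 11.7454)
  edge 5→6: √(5.5578² + -2.5302²) = 6.1067 (running 17.8521)
  edge 6→7: √(2.7144² + 1.6432²) = 3.1731 (running 21.0252)
  edge 7→8: √(0.6484² + 1.8933²) = 2.0012 (running 23.0264)
  edge 8→1: √(-0.3949² + 3.4667²) = 3.4891 (running 26.5155)
Perimeter = 26.5155

Perimeter at t=0.918: 26.5155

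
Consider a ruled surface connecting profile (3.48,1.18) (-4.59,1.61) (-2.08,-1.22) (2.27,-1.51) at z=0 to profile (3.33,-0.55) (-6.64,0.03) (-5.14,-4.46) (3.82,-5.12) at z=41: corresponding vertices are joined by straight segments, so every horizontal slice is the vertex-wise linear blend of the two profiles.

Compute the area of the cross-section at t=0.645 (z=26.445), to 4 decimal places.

Cross-section at t=0.645: each vertex is (1-t)·p0[i] + t·p1[i].
  v1: (1-0.645)·(3.48,1.18) + 0.645·(3.33,-0.55) = (3.3832,0.0641)
  v2: (1-0.645)·(-4.59,1.61) + 0.645·(-6.64,0.03) = (-5.9123,0.5909)
  v3: (1-0.645)·(-2.08,-1.22) + 0.645·(-5.14,-4.46) = (-4.0537,-3.3098)
  v4: (1-0.645)·(2.27,-1.51) + 0.645·(3.82,-5.12) = (3.2697,-3.8384)
Shoelace sum Σ(x_i·y_{i+1} − x_{i+1}·y_i):
  i=1: 3.3832·0.5909 − -5.9123·0.0641 = +2.3784 (running +2.3784)
  i=2: -5.9123·-3.3098 − -4.0537·0.5909 = +21.9637 (running +24.3421)
  i=3: -4.0537·-3.8384 − 3.2697·-3.3098 = +26.3821 (running +50.7243)
  i=4: 3.2697·0.0641 − 3.3832·-3.8384 = +13.1962 (running +63.9205)
Area = |Σ|/2 = |63.9205|/2 = 31.9602

Area at t=0.645: 31.9602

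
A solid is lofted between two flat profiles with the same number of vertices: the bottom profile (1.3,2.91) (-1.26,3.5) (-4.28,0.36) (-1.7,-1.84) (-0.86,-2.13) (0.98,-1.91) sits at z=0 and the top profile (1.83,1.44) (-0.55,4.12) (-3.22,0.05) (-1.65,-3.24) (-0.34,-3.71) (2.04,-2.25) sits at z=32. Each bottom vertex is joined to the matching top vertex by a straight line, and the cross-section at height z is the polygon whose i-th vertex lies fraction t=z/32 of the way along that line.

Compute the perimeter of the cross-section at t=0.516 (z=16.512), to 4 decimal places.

Cross-section at t=0.516: each vertex is (1-t)·p0[i] + t·p1[i].
  v1: (1-0.516)·(1.3,2.91) + 0.516·(1.83,1.44) = (1.5735,2.1515)
  v2: (1-0.516)·(-1.26,3.5) + 0.516·(-0.55,4.12) = (-0.8936,3.8199)
  v3: (1-0.516)·(-4.28,0.36) + 0.516·(-3.22,0.05) = (-3.7330,0.2000)
  v4: (1-0.516)·(-1.7,-1.84) + 0.516·(-1.65,-3.24) = (-1.6742,-2.5624)
  v5: (1-0.516)·(-0.86,-2.13) + 0.516·(-0.34,-3.71) = (-0.5917,-2.9453)
  v6: (1-0.516)·(0.98,-1.91) + 0.516·(2.04,-2.25) = (1.5270,-2.0854)
Perimeter = Σ |v_{i+1} − v_i|:
  edge 1→2: √(-2.4671² + 1.6684²) = 2.9783 (running 2.9783)
  edge 2→3: √(-2.8394² + -3.6199²) = 4.6006 (running 7.5789)
  edge 3→4: √(2.0588² + -2.7624²) = 3.4453 (running 11.0242)
  edge 4→5: √(1.0825² + -0.3829²) = 1.1482 (running 12.1724)
  edge 5→6: √(2.1186² + 0.8598²) = 2.2865 (running 14.4589)
  edge 6→1: √(0.0465² + 4.2369²) = 4.2372 (running 18.6961)
Perimeter = 18.6961

Perimeter at t=0.516: 18.6961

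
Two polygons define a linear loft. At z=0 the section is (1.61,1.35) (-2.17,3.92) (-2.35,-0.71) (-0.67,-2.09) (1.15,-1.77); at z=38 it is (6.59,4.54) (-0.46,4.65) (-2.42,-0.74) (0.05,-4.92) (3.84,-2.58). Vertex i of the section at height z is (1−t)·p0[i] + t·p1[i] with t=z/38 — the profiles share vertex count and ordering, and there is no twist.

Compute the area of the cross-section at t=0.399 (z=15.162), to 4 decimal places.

Area at t=0.399: 29.4179

Cross-section at t=0.399: each vertex is (1-t)·p0[i] + t·p1[i].
  v1: (1-0.399)·(1.61,1.35) + 0.399·(6.59,4.54) = (3.5970,2.6228)
  v2: (1-0.399)·(-2.17,3.92) + 0.399·(-0.46,4.65) = (-1.4877,4.2113)
  v3: (1-0.399)·(-2.35,-0.71) + 0.399·(-2.42,-0.74) = (-2.3779,-0.7220)
  v4: (1-0.399)·(-0.67,-2.09) + 0.399·(0.05,-4.92) = (-0.3827,-3.2192)
  v5: (1-0.399)·(1.15,-1.77) + 0.399·(3.84,-2.58) = (2.2233,-2.0932)
Shoelace sum Σ(x_i·y_{i+1} − x_{i+1}·y_i):
  i=1: 3.5970·4.2113 − -1.4877·2.6228 = +19.0500 (running +19.0500)
  i=2: -1.4877·-0.7220 − -2.3779·4.2113 = +11.0882 (running +30.1382)
  i=3: -2.3779·-3.2192 − -0.3827·-0.7220 = +7.3786 (running +37.5168)
  i=4: -0.3827·-2.0932 − 2.2233·-3.2192 = +7.9583 (running +45.4752)
  i=5: 2.2233·2.6228 − 3.5970·-2.0932 = +13.3606 (running +58.8357)
Area = |Σ|/2 = |58.8357|/2 = 29.4179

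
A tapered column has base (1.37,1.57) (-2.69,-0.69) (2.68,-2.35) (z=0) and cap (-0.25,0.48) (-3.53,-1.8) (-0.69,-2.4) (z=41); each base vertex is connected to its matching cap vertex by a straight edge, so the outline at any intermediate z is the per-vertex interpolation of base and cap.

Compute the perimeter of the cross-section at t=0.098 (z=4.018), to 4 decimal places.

Cross-section at t=0.098: each vertex is (1-t)·p0[i] + t·p1[i].
  v1: (1-0.098)·(1.37,1.57) + 0.098·(-0.25,0.48) = (1.2112,1.4632)
  v2: (1-0.098)·(-2.69,-0.69) + 0.098·(-3.53,-1.8) = (-2.7723,-0.7988)
  v3: (1-0.098)·(2.68,-2.35) + 0.098·(-0.69,-2.4) = (2.3497,-2.3549)
Perimeter = Σ |v_{i+1} − v_i|:
  edge 1→2: √(-3.9836² + -2.2620²) = 4.5810 (running 4.5810)
  edge 2→3: √(5.1221² + -1.5561²) = 5.3532 (running 9.9342)
  edge 3→1: √(-1.1385² + 3.8181²) = 3.9842 (running 13.9184)
Perimeter = 13.9184

Perimeter at t=0.098: 13.9184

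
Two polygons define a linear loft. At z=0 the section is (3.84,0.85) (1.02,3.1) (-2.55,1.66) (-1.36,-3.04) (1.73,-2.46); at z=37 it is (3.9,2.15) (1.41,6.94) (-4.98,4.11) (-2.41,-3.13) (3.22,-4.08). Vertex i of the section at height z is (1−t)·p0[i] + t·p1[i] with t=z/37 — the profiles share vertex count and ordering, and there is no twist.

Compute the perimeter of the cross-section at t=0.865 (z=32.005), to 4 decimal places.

Perimeter at t=0.865: 30.2205

Cross-section at t=0.865: each vertex is (1-t)·p0[i] + t·p1[i].
  v1: (1-0.865)·(3.84,0.85) + 0.865·(3.9,2.15) = (3.8919,1.9745)
  v2: (1-0.865)·(1.02,3.1) + 0.865·(1.41,6.94) = (1.3573,6.4216)
  v3: (1-0.865)·(-2.55,1.66) + 0.865·(-4.98,4.11) = (-4.6520,3.7793)
  v4: (1-0.865)·(-1.36,-3.04) + 0.865·(-2.41,-3.13) = (-2.2683,-3.1178)
  v5: (1-0.865)·(1.73,-2.46) + 0.865·(3.22,-4.08) = (3.0189,-3.8613)
Perimeter = Σ |v_{i+1} − v_i|:
  edge 1→2: √(-2.5345² + 4.4471²) = 5.1187 (running 5.1187)
  edge 2→3: √(-6.0093² + -2.6423²) = 6.5646 (running 11.6832)
  edge 3→4: √(2.3837² + -6.8971²) = 7.2974 (running 18.9806)
  edge 4→5: √(5.2871² + -0.7435²) = 5.3391 (running 24.3197)
  edge 5→1: √(0.8730² + 5.8358²) = 5.9007 (running 30.2205)
Perimeter = 30.2205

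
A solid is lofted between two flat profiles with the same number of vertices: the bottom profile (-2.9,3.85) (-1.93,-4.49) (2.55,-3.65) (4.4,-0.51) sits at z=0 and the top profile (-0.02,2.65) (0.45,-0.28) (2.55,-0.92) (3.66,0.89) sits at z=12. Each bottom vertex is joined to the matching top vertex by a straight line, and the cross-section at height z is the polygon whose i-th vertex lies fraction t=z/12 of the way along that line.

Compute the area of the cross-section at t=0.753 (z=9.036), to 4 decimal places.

Cross-section at t=0.753: each vertex is (1-t)·p0[i] + t·p1[i].
  v1: (1-0.753)·(-2.9,3.85) + 0.753·(-0.02,2.65) = (-0.7314,2.9464)
  v2: (1-0.753)·(-1.93,-4.49) + 0.753·(0.45,-0.28) = (-0.1379,-1.3199)
  v3: (1-0.753)·(2.55,-3.65) + 0.753·(2.55,-0.92) = (2.5500,-1.5943)
  v4: (1-0.753)·(4.4,-0.51) + 0.753·(3.66,0.89) = (3.8428,0.5442)
Shoelace sum Σ(x_i·y_{i+1} − x_{i+1}·y_i):
  i=1: -0.7314·-1.3199 − -0.1379·2.9464 = +1.3715 (running +1.3715)
  i=2: -0.1379·-1.5943 − 2.5500·-1.3199 = +3.5855 (running +4.9570)
  i=3: 2.5500·0.5442 − 3.8428·-1.5943 = +7.5143 (running +12.4712)
  i=4: 3.8428·2.9464 − -0.7314·0.5442 = +11.7204 (running +24.1916)
Area = |Σ|/2 = |24.1916|/2 = 12.0958

Area at t=0.753: 12.0958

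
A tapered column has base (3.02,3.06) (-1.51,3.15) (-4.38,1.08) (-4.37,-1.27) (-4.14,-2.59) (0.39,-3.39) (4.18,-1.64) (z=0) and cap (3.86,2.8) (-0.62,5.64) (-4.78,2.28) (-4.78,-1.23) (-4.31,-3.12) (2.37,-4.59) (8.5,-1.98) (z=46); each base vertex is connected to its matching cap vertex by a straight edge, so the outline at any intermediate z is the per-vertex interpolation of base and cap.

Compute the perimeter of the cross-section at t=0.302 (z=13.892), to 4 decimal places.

Cross-section at t=0.302: each vertex is (1-t)·p0[i] + t·p1[i].
  v1: (1-0.302)·(3.02,3.06) + 0.302·(3.86,2.8) = (3.2737,2.9815)
  v2: (1-0.302)·(-1.51,3.15) + 0.302·(-0.62,5.64) = (-1.2412,3.9020)
  v3: (1-0.302)·(-4.38,1.08) + 0.302·(-4.78,2.28) = (-4.5008,1.4424)
  v4: (1-0.302)·(-4.37,-1.27) + 0.302·(-4.78,-1.23) = (-4.4938,-1.2579)
  v5: (1-0.302)·(-4.14,-2.59) + 0.302·(-4.31,-3.12) = (-4.1913,-2.7501)
  v6: (1-0.302)·(0.39,-3.39) + 0.302·(2.37,-4.59) = (0.9880,-3.7524)
  v7: (1-0.302)·(4.18,-1.64) + 0.302·(8.5,-1.98) = (5.4846,-1.7427)
Perimeter = Σ |v_{i+1} − v_i|:
  edge 1→2: √(-4.5149² + 0.9205²) = 4.6078 (running 4.6078)
  edge 2→3: √(-3.2596² + -2.4596²) = 4.0834 (running 8.6912)
  edge 3→4: √(0.0070² + -2.7003²) = 2.7003 (running 11.3915)
  edge 4→5: √(0.3025² + -1.4921²) = 1.5225 (running 12.9140)
  edge 5→6: √(5.1793² + -1.0023²) = 5.2754 (running 18.1894)
  edge 6→7: √(4.4967² + 2.0097²) = 4.9254 (running 23.1148)
  edge 7→1: √(-2.2110² + 4.7242²) = 5.2159 (running 28.3307)
Perimeter = 28.3307

Perimeter at t=0.302: 28.3307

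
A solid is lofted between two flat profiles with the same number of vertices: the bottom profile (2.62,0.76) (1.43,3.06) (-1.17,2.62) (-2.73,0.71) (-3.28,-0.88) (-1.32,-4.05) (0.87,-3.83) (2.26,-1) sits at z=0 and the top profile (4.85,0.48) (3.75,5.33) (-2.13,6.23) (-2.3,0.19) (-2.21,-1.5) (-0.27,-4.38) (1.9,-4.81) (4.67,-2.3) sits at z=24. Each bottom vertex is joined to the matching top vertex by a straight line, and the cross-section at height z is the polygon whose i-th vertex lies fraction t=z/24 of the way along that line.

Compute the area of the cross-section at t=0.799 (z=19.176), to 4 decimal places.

Area at t=0.799: 55.0829

Cross-section at t=0.799: each vertex is (1-t)·p0[i] + t·p1[i].
  v1: (1-0.799)·(2.62,0.76) + 0.799·(4.85,0.48) = (4.4018,0.5363)
  v2: (1-0.799)·(1.43,3.06) + 0.799·(3.75,5.33) = (3.2837,4.8737)
  v3: (1-0.799)·(-1.17,2.62) + 0.799·(-2.13,6.23) = (-1.9370,5.5044)
  v4: (1-0.799)·(-2.73,0.71) + 0.799·(-2.3,0.19) = (-2.3864,0.2945)
  v5: (1-0.799)·(-3.28,-0.88) + 0.799·(-2.21,-1.5) = (-2.4251,-1.3754)
  v6: (1-0.799)·(-1.32,-4.05) + 0.799·(-0.27,-4.38) = (-0.4810,-4.3137)
  v7: (1-0.799)·(0.87,-3.83) + 0.799·(1.9,-4.81) = (1.6930,-4.6130)
  v8: (1-0.799)·(2.26,-1) + 0.799·(4.67,-2.3) = (4.1856,-2.0387)
Shoelace sum Σ(x_i·y_{i+1} − x_{i+1}·y_i):
  i=1: 4.4018·4.8737 − 3.2837·0.5363 = +19.6921 (running +19.6921)
  i=2: 3.2837·5.5044 − -1.9370·4.8737 = +27.5153 (running +47.2073)
  i=3: -1.9370·0.2945 − -2.3864·5.5044 = +12.5653 (running +59.7727)
  i=4: -2.3864·-1.3754 − -2.4251·0.2945 = +3.9965 (running +63.7692)
  i=5: -2.4251·-4.3137 − -0.4810·-1.3754 = +9.7993 (running +73.5685)
  i=6: -0.4810·-4.6130 − 1.6930·-4.3137 = +9.5220 (running +83.0905)
  i=7: 1.6930·-2.0387 − 4.1856·-4.6130 = +15.8568 (running +98.9472)
  i=8: 4.1856·0.5363 − 4.4018·-2.0387 = +11.2185 (running +110.1658)
Area = |Σ|/2 = |110.1658|/2 = 55.0829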